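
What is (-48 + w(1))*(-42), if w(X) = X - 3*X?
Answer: 2100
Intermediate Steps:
w(X) = -2*X
(-48 + w(1))*(-42) = (-48 - 2*1)*(-42) = (-48 - 2)*(-42) = -50*(-42) = 2100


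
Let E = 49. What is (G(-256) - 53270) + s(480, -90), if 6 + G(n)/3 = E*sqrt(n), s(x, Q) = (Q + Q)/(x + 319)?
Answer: -42577292/799 + 2352*I ≈ -53288.0 + 2352.0*I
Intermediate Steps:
s(x, Q) = 2*Q/(319 + x) (s(x, Q) = (2*Q)/(319 + x) = 2*Q/(319 + x))
G(n) = -18 + 147*sqrt(n) (G(n) = -18 + 3*(49*sqrt(n)) = -18 + 147*sqrt(n))
(G(-256) - 53270) + s(480, -90) = ((-18 + 147*sqrt(-256)) - 53270) + 2*(-90)/(319 + 480) = ((-18 + 147*(16*I)) - 53270) + 2*(-90)/799 = ((-18 + 2352*I) - 53270) + 2*(-90)*(1/799) = (-53288 + 2352*I) - 180/799 = -42577292/799 + 2352*I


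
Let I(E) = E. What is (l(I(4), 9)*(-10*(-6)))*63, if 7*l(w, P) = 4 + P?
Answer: 7020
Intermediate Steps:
l(w, P) = 4/7 + P/7 (l(w, P) = (4 + P)/7 = 4/7 + P/7)
(l(I(4), 9)*(-10*(-6)))*63 = ((4/7 + (⅐)*9)*(-10*(-6)))*63 = ((4/7 + 9/7)*60)*63 = ((13/7)*60)*63 = (780/7)*63 = 7020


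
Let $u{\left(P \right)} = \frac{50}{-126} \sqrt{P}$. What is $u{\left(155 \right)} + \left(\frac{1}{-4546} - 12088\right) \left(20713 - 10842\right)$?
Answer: $- \frac{542431675679}{4546} - \frac{25 \sqrt{155}}{63} \approx -1.1932 \cdot 10^{8}$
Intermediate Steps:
$u{\left(P \right)} = - \frac{25 \sqrt{P}}{63}$ ($u{\left(P \right)} = 50 \left(- \frac{1}{126}\right) \sqrt{P} = - \frac{25 \sqrt{P}}{63}$)
$u{\left(155 \right)} + \left(\frac{1}{-4546} - 12088\right) \left(20713 - 10842\right) = - \frac{25 \sqrt{155}}{63} + \left(\frac{1}{-4546} - 12088\right) \left(20713 - 10842\right) = - \frac{25 \sqrt{155}}{63} + \left(- \frac{1}{4546} - 12088\right) 9871 = - \frac{25 \sqrt{155}}{63} - \frac{542431675679}{4546} = - \frac{542431675679}{4546} - \frac{25 \sqrt{155}}{63}$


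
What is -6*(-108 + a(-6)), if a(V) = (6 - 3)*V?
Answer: 756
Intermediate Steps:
a(V) = 3*V
-6*(-108 + a(-6)) = -6*(-108 + 3*(-6)) = -6*(-108 - 18) = -6*(-126) = 756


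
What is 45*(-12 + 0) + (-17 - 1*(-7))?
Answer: -550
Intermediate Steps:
45*(-12 + 0) + (-17 - 1*(-7)) = 45*(-12) + (-17 + 7) = -540 - 10 = -550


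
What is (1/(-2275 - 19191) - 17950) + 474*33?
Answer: -49543529/21466 ≈ -2308.0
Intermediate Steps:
(1/(-2275 - 19191) - 17950) + 474*33 = (1/(-21466) - 17950) + 15642 = (-1/21466 - 17950) + 15642 = -385314701/21466 + 15642 = -49543529/21466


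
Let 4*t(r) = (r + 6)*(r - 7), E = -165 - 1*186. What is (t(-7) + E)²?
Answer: 483025/4 ≈ 1.2076e+5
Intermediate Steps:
E = -351 (E = -165 - 186 = -351)
t(r) = (-7 + r)*(6 + r)/4 (t(r) = ((r + 6)*(r - 7))/4 = ((6 + r)*(-7 + r))/4 = ((-7 + r)*(6 + r))/4 = (-7 + r)*(6 + r)/4)
(t(-7) + E)² = ((-21/2 - ¼*(-7) + (¼)*(-7)²) - 351)² = ((-21/2 + 7/4 + (¼)*49) - 351)² = ((-21/2 + 7/4 + 49/4) - 351)² = (7/2 - 351)² = (-695/2)² = 483025/4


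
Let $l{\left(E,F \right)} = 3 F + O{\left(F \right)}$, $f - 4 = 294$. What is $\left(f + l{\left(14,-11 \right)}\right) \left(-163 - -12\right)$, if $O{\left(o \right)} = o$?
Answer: $-38354$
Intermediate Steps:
$f = 298$ ($f = 4 + 294 = 298$)
$l{\left(E,F \right)} = 4 F$ ($l{\left(E,F \right)} = 3 F + F = 4 F$)
$\left(f + l{\left(14,-11 \right)}\right) \left(-163 - -12\right) = \left(298 + 4 \left(-11\right)\right) \left(-163 - -12\right) = \left(298 - 44\right) \left(-163 + 12\right) = 254 \left(-151\right) = -38354$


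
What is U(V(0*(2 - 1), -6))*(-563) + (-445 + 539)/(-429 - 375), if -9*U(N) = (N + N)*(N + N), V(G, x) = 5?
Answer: 7544059/1206 ≈ 6255.4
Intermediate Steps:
U(N) = -4*N**2/9 (U(N) = -(N + N)*(N + N)/9 = -2*N*2*N/9 = -4*N**2/9)
U(V(0*(2 - 1), -6))*(-563) + (-445 + 539)/(-429 - 375) = -4/9*5**2*(-563) + (-445 + 539)/(-429 - 375) = -4/9*25*(-563) + 94/(-804) = -100/9*(-563) + 94*(-1/804) = 56300/9 - 47/402 = 7544059/1206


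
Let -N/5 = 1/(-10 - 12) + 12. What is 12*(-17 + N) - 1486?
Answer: -26480/11 ≈ -2407.3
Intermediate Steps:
N = -1315/22 (N = -5*(1/(-10 - 12) + 12) = -5*(1/(-22) + 12) = -5*(-1/22 + 12) = -5*263/22 = -1315/22 ≈ -59.773)
12*(-17 + N) - 1486 = 12*(-17 - 1315/22) - 1486 = 12*(-1689/22) - 1486 = -10134/11 - 1486 = -26480/11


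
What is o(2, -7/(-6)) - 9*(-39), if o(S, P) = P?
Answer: 2113/6 ≈ 352.17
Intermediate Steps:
o(2, -7/(-6)) - 9*(-39) = -7/(-6) - 9*(-39) = -7*(-⅙) + 351 = 7/6 + 351 = 2113/6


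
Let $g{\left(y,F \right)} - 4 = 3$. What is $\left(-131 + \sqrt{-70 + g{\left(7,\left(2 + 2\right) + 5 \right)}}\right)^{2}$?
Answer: $17098 - 786 i \sqrt{7} \approx 17098.0 - 2079.6 i$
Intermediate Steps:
$g{\left(y,F \right)} = 7$ ($g{\left(y,F \right)} = 4 + 3 = 7$)
$\left(-131 + \sqrt{-70 + g{\left(7,\left(2 + 2\right) + 5 \right)}}\right)^{2} = \left(-131 + \sqrt{-70 + 7}\right)^{2} = \left(-131 + \sqrt{-63}\right)^{2} = \left(-131 + 3 i \sqrt{7}\right)^{2}$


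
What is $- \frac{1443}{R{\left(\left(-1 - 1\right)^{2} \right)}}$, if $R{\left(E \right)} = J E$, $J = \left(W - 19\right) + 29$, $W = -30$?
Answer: $\frac{1443}{80} \approx 18.038$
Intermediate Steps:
$J = -20$ ($J = \left(-30 - 19\right) + 29 = -49 + 29 = -20$)
$R{\left(E \right)} = - 20 E$
$- \frac{1443}{R{\left(\left(-1 - 1\right)^{2} \right)}} = - \frac{1443}{\left(-20\right) \left(-1 - 1\right)^{2}} = - \frac{1443}{\left(-20\right) \left(-2\right)^{2}} = - \frac{1443}{\left(-20\right) 4} = - \frac{1443}{-80} = \left(-1443\right) \left(- \frac{1}{80}\right) = \frac{1443}{80}$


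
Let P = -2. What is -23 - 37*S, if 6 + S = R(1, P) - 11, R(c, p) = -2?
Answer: 680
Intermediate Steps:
S = -19 (S = -6 + (-2 - 11) = -6 - 13 = -19)
-23 - 37*S = -23 - 37*(-19) = -23 + 703 = 680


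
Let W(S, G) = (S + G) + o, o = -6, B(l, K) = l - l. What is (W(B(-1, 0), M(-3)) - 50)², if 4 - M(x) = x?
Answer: 2401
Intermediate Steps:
M(x) = 4 - x
B(l, K) = 0
W(S, G) = -6 + G + S (W(S, G) = (S + G) - 6 = (G + S) - 6 = -6 + G + S)
(W(B(-1, 0), M(-3)) - 50)² = ((-6 + (4 - 1*(-3)) + 0) - 50)² = ((-6 + (4 + 3) + 0) - 50)² = ((-6 + 7 + 0) - 50)² = (1 - 50)² = (-49)² = 2401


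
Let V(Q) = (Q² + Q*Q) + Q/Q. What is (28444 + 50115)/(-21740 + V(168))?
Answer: 78559/34709 ≈ 2.2634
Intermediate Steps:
V(Q) = 1 + 2*Q² (V(Q) = (Q² + Q²) + 1 = 2*Q² + 1 = 1 + 2*Q²)
(28444 + 50115)/(-21740 + V(168)) = (28444 + 50115)/(-21740 + (1 + 2*168²)) = 78559/(-21740 + (1 + 2*28224)) = 78559/(-21740 + (1 + 56448)) = 78559/(-21740 + 56449) = 78559/34709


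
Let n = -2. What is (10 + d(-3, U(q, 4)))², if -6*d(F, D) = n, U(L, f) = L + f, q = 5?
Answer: 961/9 ≈ 106.78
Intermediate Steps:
d(F, D) = ⅓ (d(F, D) = -⅙*(-2) = ⅓)
(10 + d(-3, U(q, 4)))² = (10 + ⅓)² = (31/3)² = 961/9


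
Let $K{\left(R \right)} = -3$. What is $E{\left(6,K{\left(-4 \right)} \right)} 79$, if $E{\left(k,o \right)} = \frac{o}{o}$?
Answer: $79$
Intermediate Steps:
$E{\left(k,o \right)} = 1$
$E{\left(6,K{\left(-4 \right)} \right)} 79 = 1 \cdot 79 = 79$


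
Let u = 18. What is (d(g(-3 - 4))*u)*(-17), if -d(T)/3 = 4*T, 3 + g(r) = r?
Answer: -36720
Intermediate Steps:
g(r) = -3 + r
d(T) = -12*T
(d(g(-3 - 4))*u)*(-17) = (-12*(-3 + (-3 - 4))*18)*(-17) = (-12*(-3 - 7)*18)*(-17) = (-12*(-10)*18)*(-17) = (120*18)*(-17) = 2160*(-17) = -36720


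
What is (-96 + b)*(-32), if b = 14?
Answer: 2624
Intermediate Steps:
(-96 + b)*(-32) = (-96 + 14)*(-32) = -82*(-32) = 2624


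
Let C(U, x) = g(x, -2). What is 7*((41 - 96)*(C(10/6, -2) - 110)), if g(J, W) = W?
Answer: 43120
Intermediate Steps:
C(U, x) = -2
7*((41 - 96)*(C(10/6, -2) - 110)) = 7*((41 - 96)*(-2 - 110)) = 7*(-55*(-112)) = 7*6160 = 43120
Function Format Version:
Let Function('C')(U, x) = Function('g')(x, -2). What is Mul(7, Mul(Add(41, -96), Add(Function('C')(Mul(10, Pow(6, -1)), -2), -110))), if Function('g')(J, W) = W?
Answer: 43120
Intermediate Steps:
Function('C')(U, x) = -2
Mul(7, Mul(Add(41, -96), Add(Function('C')(Mul(10, Pow(6, -1)), -2), -110))) = Mul(7, Mul(Add(41, -96), Add(-2, -110))) = Mul(7, Mul(-55, -112)) = Mul(7, 6160) = 43120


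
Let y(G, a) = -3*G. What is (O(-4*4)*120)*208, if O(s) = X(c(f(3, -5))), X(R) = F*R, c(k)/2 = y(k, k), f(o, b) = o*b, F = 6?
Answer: 13478400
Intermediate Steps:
f(o, b) = b*o
c(k) = -6*k (c(k) = 2*(-3*k) = -6*k)
X(R) = 6*R
O(s) = 540 (O(s) = 6*(-(-30)*3) = 6*(-6*(-15)) = 6*90 = 540)
(O(-4*4)*120)*208 = (540*120)*208 = 64800*208 = 13478400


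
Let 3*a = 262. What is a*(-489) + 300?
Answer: -42406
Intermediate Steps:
a = 262/3 (a = (⅓)*262 = 262/3 ≈ 87.333)
a*(-489) + 300 = (262/3)*(-489) + 300 = -42706 + 300 = -42406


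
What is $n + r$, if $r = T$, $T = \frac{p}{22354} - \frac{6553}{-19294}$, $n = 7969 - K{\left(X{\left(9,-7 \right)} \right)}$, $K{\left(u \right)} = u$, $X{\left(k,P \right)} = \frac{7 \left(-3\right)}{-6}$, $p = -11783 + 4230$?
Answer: $\frac{1717752791279}{215649038} \approx 7965.5$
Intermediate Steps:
$p = -7553$
$X{\left(k,P \right)} = \frac{7}{2}$ ($X{\left(k,P \right)} = \left(-21\right) \left(- \frac{1}{6}\right) = \frac{7}{2}$)
$n = \frac{15931}{2}$ ($n = 7969 - \frac{7}{2} = \frac{15931}{2} \approx 7965.5$)
$T = \frac{189545}{107824519}$ ($T = - \frac{7553}{22354} - \frac{6553}{-19294} = \left(-7553\right) \frac{1}{22354} - - \frac{6553}{19294} = - \frac{7553}{22354} + \frac{6553}{19294} = \frac{189545}{107824519} \approx 0.0017579$)
$r = \frac{189545}{107824519} \approx 0.0017579$
$n + r = \frac{15931}{2} + \frac{189545}{107824519} = \frac{1717752791279}{215649038}$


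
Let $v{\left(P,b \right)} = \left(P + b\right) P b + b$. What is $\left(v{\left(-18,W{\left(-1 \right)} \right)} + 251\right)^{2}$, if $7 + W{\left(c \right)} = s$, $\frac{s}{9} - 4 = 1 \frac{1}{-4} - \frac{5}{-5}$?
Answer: $\frac{7935780889}{64} \approx 1.24 \cdot 10^{8}$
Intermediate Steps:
$s = \frac{171}{4}$ ($s = 36 + 9 \left(1 \frac{1}{-4} - \frac{5}{-5}\right) = 36 + 9 \left(1 \left(- \frac{1}{4}\right) - -1\right) = 36 + 9 \left(- \frac{1}{4} + 1\right) = 36 + 9 \cdot \frac{3}{4} = 36 + \frac{27}{4} = \frac{171}{4} \approx 42.75$)
$W{\left(c \right)} = \frac{143}{4}$ ($W{\left(c \right)} = -7 + \frac{171}{4} = \frac{143}{4}$)
$v{\left(P,b \right)} = b + P b \left(P + b\right)$ ($v{\left(P,b \right)} = P \left(P + b\right) b + b = P b \left(P + b\right) + b = b + P b \left(P + b\right)$)
$\left(v{\left(-18,W{\left(-1 \right)} \right)} + 251\right)^{2} = \left(\frac{143 \left(1 + \left(-18\right)^{2} - \frac{1287}{2}\right)}{4} + 251\right)^{2} = \left(\frac{143 \left(1 + 324 - \frac{1287}{2}\right)}{4} + 251\right)^{2} = \left(\frac{143}{4} \left(- \frac{637}{2}\right) + 251\right)^{2} = \left(- \frac{91091}{8} + 251\right)^{2} = \left(- \frac{89083}{8}\right)^{2} = \frac{7935780889}{64}$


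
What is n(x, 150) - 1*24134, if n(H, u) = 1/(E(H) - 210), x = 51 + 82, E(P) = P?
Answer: -1858319/77 ≈ -24134.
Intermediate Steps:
x = 133
n(H, u) = 1/(-210 + H) (n(H, u) = 1/(H - 210) = 1/(-210 + H))
n(x, 150) - 1*24134 = 1/(-210 + 133) - 1*24134 = 1/(-77) - 24134 = -1/77 - 24134 = -1858319/77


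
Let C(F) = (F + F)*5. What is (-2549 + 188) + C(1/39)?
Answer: -92069/39 ≈ -2360.7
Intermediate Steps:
C(F) = 10*F (C(F) = (2*F)*5 = 10*F)
(-2549 + 188) + C(1/39) = (-2549 + 188) + 10/39 = -2361 + 10*(1/39) = -2361 + 10/39 = -92069/39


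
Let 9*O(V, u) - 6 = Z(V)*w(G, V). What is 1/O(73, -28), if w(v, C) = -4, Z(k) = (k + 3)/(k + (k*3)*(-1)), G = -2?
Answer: 657/590 ≈ 1.1136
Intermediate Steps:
Z(k) = -(3 + k)/(2*k) (Z(k) = (3 + k)/(k + (3*k)*(-1)) = (3 + k)/(k - 3*k) = (3 + k)/((-2*k)) = (3 + k)*(-1/(2*k)) = -(3 + k)/(2*k))
O(V, u) = ⅔ - 2*(-3 - V)/(9*V) (O(V, u) = ⅔ + (((-3 - V)/(2*V))*(-4))/9 = ⅔ + (-2*(-3 - V)/V)/9 = ⅔ - 2*(-3 - V)/(9*V))
1/O(73, -28) = 1/((2/9)*(3 + 4*73)/73) = 1/((2/9)*(1/73)*(3 + 292)) = 1/((2/9)*(1/73)*295) = 1/(590/657) = 657/590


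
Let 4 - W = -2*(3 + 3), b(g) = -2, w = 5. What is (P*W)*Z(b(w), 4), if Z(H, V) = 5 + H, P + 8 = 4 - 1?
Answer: -240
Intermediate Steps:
W = 16 (W = 4 - (-2)*(3 + 3) = 4 - (-2)*6 = 4 - 1*(-12) = 4 + 12 = 16)
P = -5 (P = -8 + (4 - 1) = -8 + 3 = -5)
(P*W)*Z(b(w), 4) = (-5*16)*(5 - 2) = -80*3 = -240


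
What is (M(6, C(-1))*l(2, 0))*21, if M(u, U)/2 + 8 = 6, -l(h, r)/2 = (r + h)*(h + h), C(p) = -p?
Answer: 1344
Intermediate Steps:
l(h, r) = -4*h*(h + r) (l(h, r) = -2*(r + h)*(h + h) = -2*(h + r)*2*h = -4*h*(h + r))
M(u, U) = -4 (M(u, U) = -16 + 2*6 = -16 + 12 = -4)
(M(6, C(-1))*l(2, 0))*21 = -(-16)*2*(2 + 0)*21 = -(-16)*2*2*21 = -4*(-16)*21 = 64*21 = 1344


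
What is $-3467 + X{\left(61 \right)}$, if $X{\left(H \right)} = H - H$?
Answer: $-3467$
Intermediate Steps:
$X{\left(H \right)} = 0$
$-3467 + X{\left(61 \right)} = -3467 + 0 = -3467$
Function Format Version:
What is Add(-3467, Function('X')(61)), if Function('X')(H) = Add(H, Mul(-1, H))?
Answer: -3467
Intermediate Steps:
Function('X')(H) = 0
Add(-3467, Function('X')(61)) = Add(-3467, 0) = -3467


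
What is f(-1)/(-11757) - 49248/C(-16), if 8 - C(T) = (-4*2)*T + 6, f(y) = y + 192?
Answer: 32165815/82299 ≈ 390.84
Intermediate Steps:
f(y) = 192 + y
C(T) = 2 + 8*T (C(T) = 8 - ((-4*2)*T + 6) = 8 - (-8*T + 6) = 8 - (6 - 8*T) = 8 + (-6 + 8*T) = 2 + 8*T)
f(-1)/(-11757) - 49248/C(-16) = (192 - 1)/(-11757) - 49248/(2 + 8*(-16)) = 191*(-1/11757) - 49248/(2 - 128) = -191/11757 - 49248/(-126) = -191/11757 - 49248*(-1/126) = -191/11757 + 2736/7 = 32165815/82299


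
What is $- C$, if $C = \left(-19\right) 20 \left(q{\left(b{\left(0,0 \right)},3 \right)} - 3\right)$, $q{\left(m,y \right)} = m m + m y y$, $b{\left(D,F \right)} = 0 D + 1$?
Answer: $2660$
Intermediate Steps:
$b{\left(D,F \right)} = 1$ ($b{\left(D,F \right)} = 0 + 1 = 1$)
$q{\left(m,y \right)} = m^{2} + m y^{2}$
$C = -2660$ ($C = \left(-19\right) 20 \left(1 \left(1 + 3^{2}\right) - 3\right) = - 380 \left(1 \left(1 + 9\right) - 3\right) = - 380 \left(1 \cdot 10 - 3\right) = - 380 \left(10 - 3\right) = \left(-380\right) 7 = -2660$)
$- C = \left(-1\right) \left(-2660\right) = 2660$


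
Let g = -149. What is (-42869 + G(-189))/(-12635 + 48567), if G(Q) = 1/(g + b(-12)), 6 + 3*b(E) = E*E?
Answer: -1103877/925249 ≈ -1.1931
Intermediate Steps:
b(E) = -2 + E²/3 (b(E) = -2 + (E*E)/3 = -2 + E²/3)
G(Q) = -1/103 (G(Q) = 1/(-149 + (-2 + (⅓)*(-12)²)) = 1/(-149 + (-2 + (⅓)*144)) = 1/(-149 + (-2 + 48)) = 1/(-149 + 46) = 1/(-103) = -1/103)
(-42869 + G(-189))/(-12635 + 48567) = (-42869 - 1/103)/(-12635 + 48567) = -4415508/103/35932 = -4415508/103*1/35932 = -1103877/925249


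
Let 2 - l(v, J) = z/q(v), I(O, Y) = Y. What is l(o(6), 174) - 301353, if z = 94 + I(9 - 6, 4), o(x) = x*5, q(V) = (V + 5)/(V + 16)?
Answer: -1507399/5 ≈ -3.0148e+5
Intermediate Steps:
q(V) = (5 + V)/(16 + V)
o(x) = 5*x
z = 98 (z = 94 + 4 = 98)
l(v, J) = 2 - 98*(16 + v)/(5 + v) (l(v, J) = 2 - 98/((5 + v)/(16 + v)) = 2 - 98*(16 + v)/(5 + v))
l(o(6), 174) - 301353 = 2*(-779 - 240*6)/(5 + 5*6) - 301353 = 2*(-779 - 48*30)/(5 + 30) - 301353 = 2*(-779 - 1440)/35 - 301353 = 2*(1/35)*(-2219) - 301353 = -634/5 - 301353 = -1507399/5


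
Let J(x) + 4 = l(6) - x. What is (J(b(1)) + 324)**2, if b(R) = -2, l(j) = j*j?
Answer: 128164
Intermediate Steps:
l(j) = j**2
J(x) = 32 - x (J(x) = -4 + (6**2 - x) = -4 + (36 - x) = 32 - x)
(J(b(1)) + 324)**2 = ((32 - 1*(-2)) + 324)**2 = ((32 + 2) + 324)**2 = (34 + 324)**2 = 358**2 = 128164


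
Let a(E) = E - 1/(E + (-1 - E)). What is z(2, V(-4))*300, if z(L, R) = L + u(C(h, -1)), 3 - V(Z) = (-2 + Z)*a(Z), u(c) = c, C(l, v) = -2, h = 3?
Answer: 0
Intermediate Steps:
a(E) = 1 + E (a(E) = E - 1/(-1) = E - 1*(-1) = E + 1 = 1 + E)
V(Z) = 3 - (1 + Z)*(-2 + Z) (V(Z) = 3 - (-2 + Z)*(1 + Z) = 3 - (1 + Z)*(-2 + Z))
z(L, R) = -2 + L (z(L, R) = L - 2 = -2 + L)
z(2, V(-4))*300 = (-2 + 2)*300 = 0*300 = 0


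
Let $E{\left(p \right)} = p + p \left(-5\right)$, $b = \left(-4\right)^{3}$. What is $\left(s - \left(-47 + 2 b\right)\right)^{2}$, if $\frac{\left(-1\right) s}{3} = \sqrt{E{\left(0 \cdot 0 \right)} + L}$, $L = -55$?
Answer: $30130 - 1050 i \sqrt{55} \approx 30130.0 - 7787.0 i$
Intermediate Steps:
$b = -64$
$E{\left(p \right)} = - 4 p$ ($E{\left(p \right)} = p - 5 p = - 4 p$)
$s = - 3 i \sqrt{55}$ ($s = - 3 \sqrt{- 4 \cdot 0 \cdot 0 - 55} = - 3 \sqrt{\left(-4\right) 0 - 55} = - 3 \sqrt{0 - 55} = - 3 \sqrt{-55} = - 3 i \sqrt{55} \approx - 22.249 i$)
$\left(s - \left(-47 + 2 b\right)\right)^{2} = \left(- 3 i \sqrt{55} - -175\right)^{2} = \left(- 3 i \sqrt{55} + \left(128 + 47\right)\right)^{2} = \left(- 3 i \sqrt{55} + 175\right)^{2} = \left(175 - 3 i \sqrt{55}\right)^{2}$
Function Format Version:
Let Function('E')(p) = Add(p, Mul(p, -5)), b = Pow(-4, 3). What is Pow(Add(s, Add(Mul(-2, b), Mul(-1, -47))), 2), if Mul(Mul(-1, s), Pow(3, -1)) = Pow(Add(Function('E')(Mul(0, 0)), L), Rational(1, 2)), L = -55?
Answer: Add(30130, Mul(-1050, I, Pow(55, Rational(1, 2)))) ≈ Add(30130., Mul(-7787.0, I))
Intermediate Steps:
b = -64
Function('E')(p) = Mul(-4, p) (Function('E')(p) = Add(p, Mul(-5, p)) = Mul(-4, p))
s = Mul(-3, I, Pow(55, Rational(1, 2))) (s = Mul(-3, Pow(Add(Mul(-4, Mul(0, 0)), -55), Rational(1, 2))) = Mul(-3, Pow(Add(Mul(-4, 0), -55), Rational(1, 2))) = Mul(-3, Pow(Add(0, -55), Rational(1, 2))) = Mul(-3, Pow(-55, Rational(1, 2))) = Mul(-3, Mul(I, Pow(55, Rational(1, 2)))) = Mul(-3, I, Pow(55, Rational(1, 2))) ≈ Mul(-22.249, I))
Pow(Add(s, Add(Mul(-2, b), Mul(-1, -47))), 2) = Pow(Add(Mul(-3, I, Pow(55, Rational(1, 2))), Add(Mul(-2, -64), Mul(-1, -47))), 2) = Pow(Add(Mul(-3, I, Pow(55, Rational(1, 2))), Add(128, 47)), 2) = Pow(Add(Mul(-3, I, Pow(55, Rational(1, 2))), 175), 2) = Pow(Add(175, Mul(-3, I, Pow(55, Rational(1, 2)))), 2)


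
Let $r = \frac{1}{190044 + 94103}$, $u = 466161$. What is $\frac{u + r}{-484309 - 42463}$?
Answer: $- \frac{33114562417}{37420170871} \approx -0.88494$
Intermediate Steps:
$r = \frac{1}{284147} \approx 3.5193 \cdot 10^{-6}$
$\frac{u + r}{-484309 - 42463} = \frac{466161 + \frac{1}{284147}}{-484309 - 42463} = \frac{132458249668}{284147 \left(-526772\right)} = \frac{132458249668}{284147} \left(- \frac{1}{526772}\right) = - \frac{33114562417}{37420170871}$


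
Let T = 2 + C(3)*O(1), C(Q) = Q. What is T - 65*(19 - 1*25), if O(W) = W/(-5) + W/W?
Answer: 1972/5 ≈ 394.40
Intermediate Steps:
O(W) = 1 - W/5 (O(W) = W*(-⅕) + 1 = -W/5 + 1 = 1 - W/5)
T = 22/5 (T = 2 + 3*(1 - ⅕*1) = 2 + 3*(1 - ⅕) = 2 + 3*(⅘) = 2 + 12/5 = 22/5 ≈ 4.4000)
T - 65*(19 - 1*25) = 22/5 - 65*(19 - 1*25) = 22/5 - 65*(19 - 25) = 22/5 - 65*(-6) = 22/5 + 390 = 1972/5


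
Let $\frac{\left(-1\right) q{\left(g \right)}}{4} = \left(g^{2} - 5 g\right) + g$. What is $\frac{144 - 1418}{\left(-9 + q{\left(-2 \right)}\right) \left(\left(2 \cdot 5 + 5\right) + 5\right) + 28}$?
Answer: $\frac{637}{556} \approx 1.1457$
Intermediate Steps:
$q{\left(g \right)} = - 4 g^{2} + 16 g$ ($q{\left(g \right)} = - 4 \left(\left(g^{2} - 5 g\right) + g\right) = - 4 \left(g^{2} - 4 g\right) = - 4 g^{2} + 16 g$)
$\frac{144 - 1418}{\left(-9 + q{\left(-2 \right)}\right) \left(\left(2 \cdot 5 + 5\right) + 5\right) + 28} = \frac{144 - 1418}{\left(-9 + 4 \left(-2\right) \left(4 - -2\right)\right) \left(\left(2 \cdot 5 + 5\right) + 5\right) + 28} = \frac{144 - 1418}{\left(-9 + 4 \left(-2\right) \left(4 + 2\right)\right) \left(\left(10 + 5\right) + 5\right) + 28} = - \frac{1274}{\left(-9 + 4 \left(-2\right) 6\right) \left(15 + 5\right) + 28} = - \frac{1274}{\left(-9 - 48\right) 20 + 28} = - \frac{1274}{\left(-57\right) 20 + 28} = - \frac{1274}{-1140 + 28} = - \frac{1274}{-1112} = \left(-1274\right) \left(- \frac{1}{1112}\right) = \frac{637}{556}$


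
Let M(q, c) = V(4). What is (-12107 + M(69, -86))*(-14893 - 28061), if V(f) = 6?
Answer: 519786354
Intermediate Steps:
M(q, c) = 6
(-12107 + M(69, -86))*(-14893 - 28061) = (-12107 + 6)*(-14893 - 28061) = -12101*(-42954) = 519786354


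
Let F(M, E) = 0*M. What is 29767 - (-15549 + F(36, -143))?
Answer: 45316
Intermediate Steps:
F(M, E) = 0
29767 - (-15549 + F(36, -143)) = 29767 - (-15549 + 0) = 29767 - 1*(-15549) = 29767 + 15549 = 45316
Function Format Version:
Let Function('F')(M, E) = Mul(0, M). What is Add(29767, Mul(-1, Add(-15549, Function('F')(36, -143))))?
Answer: 45316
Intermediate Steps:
Function('F')(M, E) = 0
Add(29767, Mul(-1, Add(-15549, Function('F')(36, -143)))) = Add(29767, Mul(-1, Add(-15549, 0))) = Add(29767, Mul(-1, -15549)) = Add(29767, 15549) = 45316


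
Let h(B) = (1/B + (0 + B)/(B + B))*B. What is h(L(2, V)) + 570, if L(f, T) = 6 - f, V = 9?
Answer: 573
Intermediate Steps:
h(B) = B*(1/2 + 1/B) (h(B) = (1/B + B/((2*B)))*B = (1/B + B*(1/(2*B)))*B = (1/B + 1/2)*B = (1/2 + 1/B)*B = B*(1/2 + 1/B))
h(L(2, V)) + 570 = (1 + (6 - 1*2)/2) + 570 = (1 + (6 - 2)/2) + 570 = (1 + (1/2)*4) + 570 = (1 + 2) + 570 = 3 + 570 = 573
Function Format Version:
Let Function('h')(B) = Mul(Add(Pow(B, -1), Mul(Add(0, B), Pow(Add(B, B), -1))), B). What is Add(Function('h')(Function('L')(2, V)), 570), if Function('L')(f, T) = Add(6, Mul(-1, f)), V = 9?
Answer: 573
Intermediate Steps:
Function('h')(B) = Mul(B, Add(Rational(1, 2), Pow(B, -1))) (Function('h')(B) = Mul(Add(Pow(B, -1), Mul(B, Pow(Mul(2, B), -1))), B) = Mul(Add(Pow(B, -1), Mul(B, Mul(Rational(1, 2), Pow(B, -1)))), B) = Mul(Add(Pow(B, -1), Rational(1, 2)), B) = Mul(Add(Rational(1, 2), Pow(B, -1)), B) = Mul(B, Add(Rational(1, 2), Pow(B, -1))))
Add(Function('h')(Function('L')(2, V)), 570) = Add(Add(1, Mul(Rational(1, 2), Add(6, Mul(-1, 2)))), 570) = Add(Add(1, Mul(Rational(1, 2), Add(6, -2))), 570) = Add(Add(1, Mul(Rational(1, 2), 4)), 570) = Add(Add(1, 2), 570) = Add(3, 570) = 573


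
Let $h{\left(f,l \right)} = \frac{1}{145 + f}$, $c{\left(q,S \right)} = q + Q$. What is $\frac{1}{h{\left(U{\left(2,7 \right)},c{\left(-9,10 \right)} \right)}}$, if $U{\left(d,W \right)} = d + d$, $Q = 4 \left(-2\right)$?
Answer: $149$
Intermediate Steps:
$Q = -8$
$c{\left(q,S \right)} = -8 + q$ ($c{\left(q,S \right)} = q - 8 = -8 + q$)
$U{\left(d,W \right)} = 2 d$
$\frac{1}{h{\left(U{\left(2,7 \right)},c{\left(-9,10 \right)} \right)}} = \frac{1}{\frac{1}{145 + 2 \cdot 2}} = \frac{1}{\frac{1}{145 + 4}} = \frac{1}{\frac{1}{149}} = 149$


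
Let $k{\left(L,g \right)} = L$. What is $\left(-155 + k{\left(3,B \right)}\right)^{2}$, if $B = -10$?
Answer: $23104$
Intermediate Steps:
$\left(-155 + k{\left(3,B \right)}\right)^{2} = \left(-155 + 3\right)^{2} = \left(-152\right)^{2} = 23104$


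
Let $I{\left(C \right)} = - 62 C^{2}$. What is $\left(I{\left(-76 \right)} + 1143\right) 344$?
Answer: $-122797336$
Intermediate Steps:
$\left(I{\left(-76 \right)} + 1143\right) 344 = \left(- 62 \left(-76\right)^{2} + 1143\right) 344 = \left(\left(-62\right) 5776 + 1143\right) 344 = \left(-358112 + 1143\right) 344 = \left(-356969\right) 344 = -122797336$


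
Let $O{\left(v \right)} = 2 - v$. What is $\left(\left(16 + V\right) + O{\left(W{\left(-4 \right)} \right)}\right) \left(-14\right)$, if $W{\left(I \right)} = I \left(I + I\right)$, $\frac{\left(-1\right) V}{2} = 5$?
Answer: $336$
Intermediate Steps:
$V = -10$ ($V = \left(-2\right) 5 = -10$)
$W{\left(I \right)} = 2 I^{2}$ ($W{\left(I \right)} = I 2 I = 2 I^{2}$)
$\left(\left(16 + V\right) + O{\left(W{\left(-4 \right)} \right)}\right) \left(-14\right) = \left(\left(16 - 10\right) + \left(2 - 2 \left(-4\right)^{2}\right)\right) \left(-14\right) = \left(6 + \left(2 - 2 \cdot 16\right)\right) \left(-14\right) = \left(6 + \left(2 - 32\right)\right) \left(-14\right) = \left(6 - 30\right) \left(-14\right) = \left(-24\right) \left(-14\right) = 336$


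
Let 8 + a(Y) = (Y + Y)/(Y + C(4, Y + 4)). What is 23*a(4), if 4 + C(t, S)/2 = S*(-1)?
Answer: -966/5 ≈ -193.20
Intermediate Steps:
C(t, S) = -8 - 2*S (C(t, S) = -8 + 2*(S*(-1)) = -8 + 2*(-S) = -8 - 2*S)
a(Y) = -8 + 2*Y/(-16 - Y) (a(Y) = -8 + (Y + Y)/(Y + (-8 - 2*(Y + 4))) = -8 + (2*Y)/(Y + (-8 - 2*(4 + Y))) = -8 + (2*Y)/(Y + (-8 + (-8 - 2*Y))) = -8 + (2*Y)/(Y + (-16 - 2*Y)) = -8 + (2*Y)/(-16 - Y) = -8 + 2*Y/(-16 - Y))
23*a(4) = 23*(2*(-64 - 5*4)/(16 + 4)) = 23*(2*(-64 - 20)/20) = 23*(2*(1/20)*(-84)) = 23*(-42/5) = -966/5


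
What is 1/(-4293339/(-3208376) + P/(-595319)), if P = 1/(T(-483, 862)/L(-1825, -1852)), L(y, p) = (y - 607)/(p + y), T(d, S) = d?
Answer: 3392155582827816504/4539266558176665163 ≈ 0.74729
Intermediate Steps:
L(y, p) = (-607 + y)/(p + y)
P = -2432/1775991 (P = 1/(-483*(-1852 - 1825)/(-607 - 1825)) = 1/(-483/(-2432/(-3677))) = 1/(-483/((-1/3677*(-2432)))) = 1/(-483/2432/3677) = 1/(-483*3677/2432) = 1/(-1775991/2432) = -2432/1775991 ≈ -0.0013694)
1/(-4293339/(-3208376) + P/(-595319)) = 1/(-4293339/(-3208376) - 2432/1775991/(-595319)) = 1/(-4293339*(-1/3208376) - 2432/1775991*(-1/595319)) = 1/(4293339/3208376 + 2432/1057281186129) = 1/(4539266558176665163/3392155582827816504) = 3392155582827816504/4539266558176665163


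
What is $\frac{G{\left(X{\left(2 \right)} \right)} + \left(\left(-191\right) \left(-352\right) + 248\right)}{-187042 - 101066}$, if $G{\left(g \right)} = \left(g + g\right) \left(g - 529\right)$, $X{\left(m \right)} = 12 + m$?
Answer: $- \frac{13265}{72027} \approx -0.18417$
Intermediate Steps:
$G{\left(g \right)} = 2 g \left(-529 + g\right)$
$\frac{G{\left(X{\left(2 \right)} \right)} + \left(\left(-191\right) \left(-352\right) + 248\right)}{-187042 - 101066} = \frac{2 \left(12 + 2\right) \left(-529 + \left(12 + 2\right)\right) + \left(\left(-191\right) \left(-352\right) + 248\right)}{-187042 - 101066} = \frac{2 \cdot 14 \left(-529 + 14\right) + \left(67232 + 248\right)}{-288108} = \left(2 \cdot 14 \left(-515\right) + 67480\right) \left(- \frac{1}{288108}\right) = \left(-14420 + 67480\right) \left(- \frac{1}{288108}\right) = 53060 \left(- \frac{1}{288108}\right) = - \frac{13265}{72027}$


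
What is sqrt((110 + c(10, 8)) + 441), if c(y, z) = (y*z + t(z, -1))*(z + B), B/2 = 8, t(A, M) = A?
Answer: sqrt(2663) ≈ 51.604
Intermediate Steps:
B = 16 (B = 2*8 = 16)
c(y, z) = (16 + z)*(z + y*z) (c(y, z) = (y*z + z)*(z + 16) = (z + y*z)*(16 + z) = (16 + z)*(z + y*z))
sqrt((110 + c(10, 8)) + 441) = sqrt((110 + 8*(16 + 8 + 16*10 + 10*8)) + 441) = sqrt((110 + 8*(16 + 8 + 160 + 80)) + 441) = sqrt((110 + 8*264) + 441) = sqrt((110 + 2112) + 441) = sqrt(2222 + 441) = sqrt(2663)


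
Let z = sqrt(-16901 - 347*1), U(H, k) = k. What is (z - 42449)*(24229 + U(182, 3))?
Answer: -1028624168 + 678496*I*sqrt(22) ≈ -1.0286e+9 + 3.1824e+6*I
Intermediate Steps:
z = 28*I*sqrt(22) (z = sqrt(-16901 - 347) = sqrt(-17248) = 28*I*sqrt(22) ≈ 131.33*I)
(z - 42449)*(24229 + U(182, 3)) = (28*I*sqrt(22) - 42449)*(24229 + 3) = (-42449 + 28*I*sqrt(22))*24232 = -1028624168 + 678496*I*sqrt(22)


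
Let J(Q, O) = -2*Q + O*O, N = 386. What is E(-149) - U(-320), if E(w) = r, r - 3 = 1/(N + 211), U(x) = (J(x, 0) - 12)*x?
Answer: 119974912/597 ≈ 2.0096e+5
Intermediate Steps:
J(Q, O) = O² - 2*Q (J(Q, O) = -2*Q + O² = O² - 2*Q)
U(x) = x*(-12 - 2*x) (U(x) = ((0² - 2*x) - 12)*x = ((0 - 2*x) - 12)*x = (-2*x - 12)*x = (-12 - 2*x)*x = x*(-12 - 2*x))
r = 1792/597 (r = 3 + 1/(386 + 211) = 3 + 1/597 = 1792/597 ≈ 3.0017)
E(w) = 1792/597
E(-149) - U(-320) = 1792/597 - (-2)*(-320)*(6 - 320) = 1792/597 - (-2)*(-320)*(-314) = 1792/597 - 1*(-200960) = 1792/597 + 200960 = 119974912/597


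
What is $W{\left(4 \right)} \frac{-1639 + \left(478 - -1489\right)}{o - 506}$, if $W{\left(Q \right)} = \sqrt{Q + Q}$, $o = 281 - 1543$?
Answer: $- \frac{82 \sqrt{2}}{221} \approx -0.52473$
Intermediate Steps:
$o = -1262$ ($o = 281 - 1543 = -1262$)
$W{\left(Q \right)} = \sqrt{2} \sqrt{Q}$ ($W{\left(Q \right)} = \sqrt{2 Q} = \sqrt{2} \sqrt{Q}$)
$W{\left(4 \right)} \frac{-1639 + \left(478 - -1489\right)}{o - 506} = \sqrt{2} \sqrt{4} \frac{-1639 + \left(478 - -1489\right)}{-1262 - 506} = \sqrt{2} \cdot 2 \frac{-1639 + \left(478 + 1489\right)}{-1768} = 2 \sqrt{2} \left(-1639 + 1967\right) \left(- \frac{1}{1768}\right) = 2 \sqrt{2} \cdot 328 \left(- \frac{1}{1768}\right) = 2 \sqrt{2} \left(- \frac{41}{221}\right) = - \frac{82 \sqrt{2}}{221}$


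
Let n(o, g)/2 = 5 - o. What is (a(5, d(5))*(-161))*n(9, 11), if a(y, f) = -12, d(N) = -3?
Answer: -15456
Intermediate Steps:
n(o, g) = 10 - 2*o (n(o, g) = 2*(5 - o) = 10 - 2*o)
(a(5, d(5))*(-161))*n(9, 11) = (-12*(-161))*(10 - 2*9) = 1932*(10 - 18) = 1932*(-8) = -15456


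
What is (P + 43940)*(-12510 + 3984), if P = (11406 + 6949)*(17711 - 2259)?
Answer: -2418531200400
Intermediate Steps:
P = 283621460 (P = 18355*15452 = 283621460)
(P + 43940)*(-12510 + 3984) = (283621460 + 43940)*(-12510 + 3984) = 283665400*(-8526) = -2418531200400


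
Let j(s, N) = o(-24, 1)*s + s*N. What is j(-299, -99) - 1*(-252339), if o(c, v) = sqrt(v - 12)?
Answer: 281940 - 299*I*sqrt(11) ≈ 2.8194e+5 - 991.67*I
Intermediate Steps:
o(c, v) = sqrt(-12 + v)
j(s, N) = N*s + I*s*sqrt(11) (j(s, N) = sqrt(-12 + 1)*s + s*N = sqrt(-11)*s + N*s = (I*sqrt(11))*s + N*s = I*s*sqrt(11) + N*s = N*s + I*s*sqrt(11))
j(-299, -99) - 1*(-252339) = -299*(-99 + I*sqrt(11)) - 1*(-252339) = (29601 - 299*I*sqrt(11)) + 252339 = 281940 - 299*I*sqrt(11)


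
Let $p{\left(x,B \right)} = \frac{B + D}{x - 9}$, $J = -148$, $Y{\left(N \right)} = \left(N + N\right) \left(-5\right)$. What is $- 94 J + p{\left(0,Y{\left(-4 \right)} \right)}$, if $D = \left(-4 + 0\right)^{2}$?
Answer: $\frac{125152}{9} \approx 13906.0$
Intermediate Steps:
$Y{\left(N \right)} = - 10 N$ ($Y{\left(N \right)} = 2 N \left(-5\right) = - 10 N$)
$D = 16$ ($D = \left(-4\right)^{2} = 16$)
$p{\left(x,B \right)} = \frac{16 + B}{-9 + x}$ ($p{\left(x,B \right)} = \frac{B + 16}{x - 9} = \frac{16 + B}{-9 + x}$)
$- 94 J + p{\left(0,Y{\left(-4 \right)} \right)} = \left(-94\right) \left(-148\right) + \frac{16 - -40}{-9 + 0} = 13912 + \frac{16 + 40}{-9} = 13912 - \frac{56}{9} = \frac{125152}{9}$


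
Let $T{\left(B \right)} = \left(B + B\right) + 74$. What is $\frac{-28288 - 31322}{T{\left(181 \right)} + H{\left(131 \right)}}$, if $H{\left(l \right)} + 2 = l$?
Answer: $- \frac{11922}{113} \approx -105.5$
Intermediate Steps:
$H{\left(l \right)} = -2 + l$
$T{\left(B \right)} = 74 + 2 B$ ($T{\left(B \right)} = 2 B + 74 = 74 + 2 B$)
$\frac{-28288 - 31322}{T{\left(181 \right)} + H{\left(131 \right)}} = \frac{-28288 - 31322}{\left(74 + 2 \cdot 181\right) + \left(-2 + 131\right)} = - \frac{59610}{\left(74 + 362\right) + 129} = - \frac{59610}{436 + 129} = - \frac{59610}{565} = \left(-59610\right) \frac{1}{565} = - \frac{11922}{113}$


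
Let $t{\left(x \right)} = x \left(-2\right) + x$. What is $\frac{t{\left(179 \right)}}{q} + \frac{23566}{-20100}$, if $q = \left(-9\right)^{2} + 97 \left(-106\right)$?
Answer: $- \frac{118399433}{102520050} \approx -1.1549$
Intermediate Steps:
$t{\left(x \right)} = - x$ ($t{\left(x \right)} = - 2 x + x = - x$)
$q = -10201$ ($q = 81 - 10282 = -10201$)
$\frac{t{\left(179 \right)}}{q} + \frac{23566}{-20100} = \frac{\left(-1\right) 179}{-10201} + \frac{23566}{-20100} = \left(-179\right) \left(- \frac{1}{10201}\right) + 23566 \left(- \frac{1}{20100}\right) = \frac{179}{10201} - \frac{11783}{10050} = - \frac{118399433}{102520050}$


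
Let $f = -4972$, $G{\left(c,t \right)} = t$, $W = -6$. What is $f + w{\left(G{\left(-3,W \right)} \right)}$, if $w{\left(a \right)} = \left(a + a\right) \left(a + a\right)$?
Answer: $-4828$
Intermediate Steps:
$w{\left(a \right)} = 4 a^{2}$ ($w{\left(a \right)} = 2 a 2 a = 4 a^{2}$)
$f + w{\left(G{\left(-3,W \right)} \right)} = -4972 + 4 \left(-6\right)^{2} = -4972 + 4 \cdot 36 = -4972 + 144 = -4828$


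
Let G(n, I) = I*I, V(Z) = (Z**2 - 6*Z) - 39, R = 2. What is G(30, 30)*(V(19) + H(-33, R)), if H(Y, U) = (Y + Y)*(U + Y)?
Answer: 2028600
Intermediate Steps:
H(Y, U) = 2*Y*(U + Y) (H(Y, U) = (2*Y)*(U + Y) = 2*Y*(U + Y))
V(Z) = -39 + Z**2 - 6*Z
G(n, I) = I**2
G(30, 30)*(V(19) + H(-33, R)) = 30**2*((-39 + 19**2 - 6*19) + 2*(-33)*(2 - 33)) = 900*((-39 + 361 - 114) + 2*(-33)*(-31)) = 900*(208 + 2046) = 900*2254 = 2028600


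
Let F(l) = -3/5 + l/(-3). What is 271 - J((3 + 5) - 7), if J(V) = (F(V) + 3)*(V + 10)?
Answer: 3724/15 ≈ 248.27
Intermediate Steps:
F(l) = -3/5 - l/3 (F(l) = -3*1/5 + l*(-1/3) = -3/5 - l/3)
J(V) = (10 + V)*(12/5 - V/3) (J(V) = ((-3/5 - V/3) + 3)*(V + 10) = (12/5 - V/3)*(10 + V) = (10 + V)*(12/5 - V/3))
271 - J((3 + 5) - 7) = 271 - (24 - 14*((3 + 5) - 7)/15 - ((3 + 5) - 7)**2/3) = 271 - (24 - 14*(8 - 7)/15 - (8 - 7)**2/3) = 271 - (24 - 14/15*1 - 1/3*1**2) = 271 - (24 - 14/15 - 1/3*1) = 271 - (24 - 14/15 - 1/3) = 271 - 1*341/15 = 271 - 341/15 = 3724/15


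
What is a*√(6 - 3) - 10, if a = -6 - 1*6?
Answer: -10 - 12*√3 ≈ -30.785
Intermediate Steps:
a = -12 (a = -6 - 6 = -12)
a*√(6 - 3) - 10 = -12*√(6 - 3) - 10 = -12*√3 - 10 = -10 - 12*√3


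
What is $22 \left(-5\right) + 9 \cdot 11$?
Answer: $-11$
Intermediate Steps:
$22 \left(-5\right) + 9 \cdot 11 = -110 + 99 = -11$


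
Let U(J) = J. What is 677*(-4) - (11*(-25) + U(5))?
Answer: -2438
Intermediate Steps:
677*(-4) - (11*(-25) + U(5)) = 677*(-4) - (11*(-25) + 5) = -2708 - (-275 + 5) = -2708 - 1*(-270) = -2708 + 270 = -2438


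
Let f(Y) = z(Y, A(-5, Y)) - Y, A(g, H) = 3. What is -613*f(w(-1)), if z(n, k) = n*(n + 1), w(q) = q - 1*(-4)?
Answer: -5517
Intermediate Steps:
w(q) = 4 + q (w(q) = q + 4 = 4 + q)
z(n, k) = n*(1 + n)
f(Y) = -Y + Y*(1 + Y) (f(Y) = Y*(1 + Y) - Y = -Y + Y*(1 + Y))
-613*f(w(-1)) = -613*(4 - 1)**2 = -613*3**2 = -613*9 = -5517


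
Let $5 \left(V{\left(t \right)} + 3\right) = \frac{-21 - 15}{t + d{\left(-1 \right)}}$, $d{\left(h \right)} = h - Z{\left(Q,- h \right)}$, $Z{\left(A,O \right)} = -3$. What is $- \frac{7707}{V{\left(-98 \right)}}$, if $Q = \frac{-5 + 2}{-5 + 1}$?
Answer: $\frac{102760}{39} \approx 2634.9$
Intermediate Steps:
$Q = \frac{3}{4}$ ($Q = - \frac{3}{-4} = \left(-3\right) \left(- \frac{1}{4}\right) = \frac{3}{4} \approx 0.75$)
$d{\left(h \right)} = 3 + h$ ($d{\left(h \right)} = h - -3 = h + 3 = 3 + h$)
$V{\left(t \right)} = -3 - \frac{36}{5 \left(2 + t\right)}$ ($V{\left(t \right)} = -3 + \frac{\left(-21 - 15\right) \frac{1}{t + \left(3 - 1\right)}}{5} = -3 + \frac{\left(-36\right) \frac{1}{t + 2}}{5} = -3 + \frac{\left(-36\right) \frac{1}{2 + t}}{5} = -3 - \frac{36}{5 \left(2 + t\right)}$)
$- \frac{7707}{V{\left(-98 \right)}} = - \frac{7707}{\frac{3}{5} \frac{1}{2 - 98} \left(-22 - -490\right)} = - \frac{7707}{\frac{3}{5} \frac{1}{-96} \left(-22 + 490\right)} = - \frac{7707}{\frac{3}{5} \left(- \frac{1}{96}\right) 468} = - \frac{7707}{- \frac{117}{40}} = \left(-7707\right) \left(- \frac{40}{117}\right) = \frac{102760}{39}$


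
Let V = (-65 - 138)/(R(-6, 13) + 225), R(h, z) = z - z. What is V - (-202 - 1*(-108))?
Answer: 20947/225 ≈ 93.098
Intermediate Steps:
R(h, z) = 0
V = -203/225 (V = (-65 - 138)/(0 + 225) = -203/225 ≈ -0.90222)
V - (-202 - 1*(-108)) = -203/225 - (-202 - 1*(-108)) = -203/225 - (-202 + 108) = -203/225 - 1*(-94) = -203/225 + 94 = 20947/225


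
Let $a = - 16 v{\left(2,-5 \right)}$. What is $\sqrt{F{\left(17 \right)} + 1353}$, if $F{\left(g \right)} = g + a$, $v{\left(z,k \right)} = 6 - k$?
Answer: $\sqrt{1194} \approx 34.554$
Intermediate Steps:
$a = -176$ ($a = - 16 \left(6 - -5\right) = - 16 \left(6 + 5\right) = \left(-16\right) 11 = -176$)
$F{\left(g \right)} = -176 + g$ ($F{\left(g \right)} = g - 176 = -176 + g$)
$\sqrt{F{\left(17 \right)} + 1353} = \sqrt{\left(-176 + 17\right) + 1353} = \sqrt{-159 + 1353} = \sqrt{1194}$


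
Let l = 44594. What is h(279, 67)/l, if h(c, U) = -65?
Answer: -65/44594 ≈ -0.0014576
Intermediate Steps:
h(279, 67)/l = -65/44594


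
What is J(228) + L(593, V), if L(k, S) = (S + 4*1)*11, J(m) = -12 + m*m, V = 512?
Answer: 57648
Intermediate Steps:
J(m) = -12 + m²
L(k, S) = 44 + 11*S (L(k, S) = (S + 4)*11 = (4 + S)*11 = 44 + 11*S)
J(228) + L(593, V) = (-12 + 228²) + (44 + 11*512) = (-12 + 51984) + (44 + 5632) = 51972 + 5676 = 57648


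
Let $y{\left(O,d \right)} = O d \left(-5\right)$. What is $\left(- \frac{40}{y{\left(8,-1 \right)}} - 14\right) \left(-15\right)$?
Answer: $225$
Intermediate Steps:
$y{\left(O,d \right)} = - 5 O d$
$\left(- \frac{40}{y{\left(8,-1 \right)}} - 14\right) \left(-15\right) = \left(- \frac{40}{\left(-5\right) 8 \left(-1\right)} - 14\right) \left(-15\right) = \left(- \frac{40}{40} - 14\right) \left(-15\right) = \left(\left(-40\right) \frac{1}{40} - 14\right) \left(-15\right) = \left(-1 - 14\right) \left(-15\right) = \left(-15\right) \left(-15\right) = 225$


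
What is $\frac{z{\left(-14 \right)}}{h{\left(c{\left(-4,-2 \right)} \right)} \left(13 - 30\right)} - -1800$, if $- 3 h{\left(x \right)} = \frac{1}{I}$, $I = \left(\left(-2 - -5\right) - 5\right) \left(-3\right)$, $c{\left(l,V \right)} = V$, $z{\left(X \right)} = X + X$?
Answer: $\frac{30096}{17} \approx 1770.4$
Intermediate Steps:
$z{\left(X \right)} = 2 X$
$I = 6$ ($I = \left(\left(-2 + 5\right) - 5\right) \left(-3\right) = \left(3 - 5\right) \left(-3\right) = \left(-2\right) \left(-3\right) = 6$)
$h{\left(x \right)} = - \frac{1}{18}$ ($h{\left(x \right)} = - \frac{1}{3 \cdot 6} = \left(- \frac{1}{3}\right) \frac{1}{6} = - \frac{1}{18}$)
$\frac{z{\left(-14 \right)}}{h{\left(c{\left(-4,-2 \right)} \right)} \left(13 - 30\right)} - -1800 = \frac{2 \left(-14\right)}{\left(- \frac{1}{18}\right) \left(13 - 30\right)} - -1800 = - \frac{28}{\left(- \frac{1}{18}\right) \left(-17\right)} + 1800 = - \frac{28}{\frac{17}{18}} + 1800 = \left(-28\right) \frac{18}{17} + 1800 = - \frac{504}{17} + 1800 = \frac{30096}{17}$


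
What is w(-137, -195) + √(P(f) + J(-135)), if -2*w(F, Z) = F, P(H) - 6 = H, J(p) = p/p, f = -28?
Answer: 137/2 + I*√21 ≈ 68.5 + 4.5826*I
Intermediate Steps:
J(p) = 1
P(H) = 6 + H
w(F, Z) = -F/2
w(-137, -195) + √(P(f) + J(-135)) = -½*(-137) + √((6 - 28) + 1) = 137/2 + √(-22 + 1) = 137/2 + √(-21) = 137/2 + I*√21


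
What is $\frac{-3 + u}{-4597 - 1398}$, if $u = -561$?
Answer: $\frac{564}{5995} \approx 0.094078$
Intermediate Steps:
$\frac{-3 + u}{-4597 - 1398} = \frac{-3 - 561}{-4597 - 1398} = - \frac{564}{-5995} = \left(-564\right) \left(- \frac{1}{5995}\right) = \frac{564}{5995}$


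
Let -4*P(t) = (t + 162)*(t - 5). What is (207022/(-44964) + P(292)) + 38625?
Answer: 67961915/11241 ≈ 6045.9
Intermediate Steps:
P(t) = -(-5 + t)*(162 + t)/4 (P(t) = -(t + 162)*(t - 5)/4 = -(162 + t)*(-5 + t)/4 = -(-5 + t)*(162 + t)/4)
(207022/(-44964) + P(292)) + 38625 = (207022/(-44964) + (405/2 - 157/4*292 - ¼*292²)) + 38625 = (207022*(-1/44964) + (405/2 - 11461 - ¼*85264)) + 38625 = (-103511/22482 + (405/2 - 11461 - 21316)) + 38625 = (-103511/22482 - 65149/2) + 38625 = -366221710/11241 + 38625 = 67961915/11241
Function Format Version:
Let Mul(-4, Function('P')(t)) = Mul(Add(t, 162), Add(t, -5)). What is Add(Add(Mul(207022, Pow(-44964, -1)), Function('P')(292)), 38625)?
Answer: Rational(67961915, 11241) ≈ 6045.9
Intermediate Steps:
Function('P')(t) = Mul(Rational(-1, 4), Add(-5, t), Add(162, t)) (Function('P')(t) = Mul(Rational(-1, 4), Mul(Add(t, 162), Add(t, -5))) = Mul(Rational(-1, 4), Mul(Add(162, t), Add(-5, t))) = Mul(Rational(-1, 4), Mul(Add(-5, t), Add(162, t))) = Mul(Rational(-1, 4), Add(-5, t), Add(162, t)))
Add(Add(Mul(207022, Pow(-44964, -1)), Function('P')(292)), 38625) = Add(Add(Mul(207022, Pow(-44964, -1)), Add(Rational(405, 2), Mul(Rational(-157, 4), 292), Mul(Rational(-1, 4), Pow(292, 2)))), 38625) = Add(Add(Mul(207022, Rational(-1, 44964)), Add(Rational(405, 2), -11461, Mul(Rational(-1, 4), 85264))), 38625) = Add(Add(Rational(-103511, 22482), Add(Rational(405, 2), -11461, -21316)), 38625) = Add(Add(Rational(-103511, 22482), Rational(-65149, 2)), 38625) = Add(Rational(-366221710, 11241), 38625) = Rational(67961915, 11241)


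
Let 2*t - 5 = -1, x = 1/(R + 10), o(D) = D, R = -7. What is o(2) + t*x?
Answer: 8/3 ≈ 2.6667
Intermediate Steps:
x = 1/3 (x = 1/(-7 + 10) = 1/3 ≈ 0.33333)
t = 2 (t = 5/2 + (1/2)*(-1) = 5/2 - 1/2 = 2)
o(2) + t*x = 2 + 2*(1/3) = 2 + 2/3 = 8/3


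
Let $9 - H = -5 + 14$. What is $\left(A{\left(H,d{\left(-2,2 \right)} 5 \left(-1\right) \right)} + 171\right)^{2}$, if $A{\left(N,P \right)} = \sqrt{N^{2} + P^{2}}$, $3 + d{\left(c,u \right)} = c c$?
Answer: $30976$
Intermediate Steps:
$d{\left(c,u \right)} = -3 + c^{2}$ ($d{\left(c,u \right)} = -3 + c c = -3 + c^{2}$)
$H = 0$ ($H = 9 - \left(-5 + 14\right) = 9 - 9 = 0$)
$\left(A{\left(H,d{\left(-2,2 \right)} 5 \left(-1\right) \right)} + 171\right)^{2} = \left(\sqrt{0^{2} + \left(\left(-3 + \left(-2\right)^{2}\right) 5 \left(-1\right)\right)^{2}} + 171\right)^{2} = \left(\sqrt{0 + \left(\left(-3 + 4\right) 5 \left(-1\right)\right)^{2}} + 171\right)^{2} = \left(\sqrt{0 + \left(1 \cdot 5 \left(-1\right)\right)^{2}} + 171\right)^{2} = \left(\sqrt{0 + \left(5 \left(-1\right)\right)^{2}} + 171\right)^{2} = \left(\sqrt{0 + \left(-5\right)^{2}} + 171\right)^{2} = \left(\sqrt{0 + 25} + 171\right)^{2} = \left(\sqrt{25} + 171\right)^{2} = \left(5 + 171\right)^{2} = 176^{2} = 30976$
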